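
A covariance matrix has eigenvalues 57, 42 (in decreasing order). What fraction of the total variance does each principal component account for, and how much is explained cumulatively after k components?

Step 1 — total variance = trace(Sigma) = Σ λ_i = 57 + 42 = 99.

Step 2 — fraction explained by component i = λ_i / Σ λ:
  PC1: 57/99 = 0.5758
  PC2: 42/99 = 0.4242

Step 3 — cumulative fraction after k components = (λ_1 + ... + λ_k) / Σ λ:
  k = 1: 57/99 = 0.5758
  k = 2: (57 + 42)/99 = 99/99 = 1

Summary (fraction, with percent):

explained: PC1 0.5758 (57.58%), PC2 0.4242 (42.42%);  cumulative: 0.5758, 1


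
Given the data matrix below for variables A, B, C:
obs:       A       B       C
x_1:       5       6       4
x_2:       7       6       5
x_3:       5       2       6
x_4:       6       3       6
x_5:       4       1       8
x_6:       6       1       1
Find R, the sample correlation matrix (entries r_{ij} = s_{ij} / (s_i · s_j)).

Step 1 — column means:
  mean(A) = (5 + 7 + 5 + 6 + 4 + 6) / 6 = 33/6 = 5.5
  mean(B) = (6 + 6 + 2 + 3 + 1 + 1) / 6 = 19/6 = 3.1667
  mean(C) = (4 + 5 + 6 + 6 + 8 + 1) / 6 = 30/6 = 5

Step 2 — sample variances and covariances s[i,j] = (1/(n-1)) · Σ_k (x_{k,i} - mean_i) · (x_{k,j} - mean_j), with n-1 = 5:
  s[A,A] = ((-0.5)·(-0.5) + (1.5)·(1.5) + (-0.5)·(-0.5) + (0.5)·(0.5) + (-1.5)·(-1.5) + (0.5)·(0.5)) / 5 = 5.5/5 = 1.1
  s[A,B] = ((-0.5)·(2.8333) + (1.5)·(2.8333) + (-0.5)·(-1.1667) + (0.5)·(-0.1667) + (-1.5)·(-2.1667) + (0.5)·(-2.1667)) / 5 = 5.5/5 = 1.1
  s[A,C] = ((-0.5)·(-1) + (1.5)·(0) + (-0.5)·(1) + (0.5)·(1) + (-1.5)·(3) + (0.5)·(-4)) / 5 = -6/5 = -1.2
  s[B,B] = ((2.8333)·(2.8333) + (2.8333)·(2.8333) + (-1.1667)·(-1.1667) + (-0.1667)·(-0.1667) + (-2.1667)·(-2.1667) + (-2.1667)·(-2.1667)) / 5 = 26.8333/5 = 5.3667
  s[B,C] = ((2.8333)·(-1) + (2.8333)·(0) + (-1.1667)·(1) + (-0.1667)·(1) + (-2.1667)·(3) + (-2.1667)·(-4)) / 5 = -2/5 = -0.4
  s[C,C] = ((-1)·(-1) + (0)·(0) + (1)·(1) + (1)·(1) + (3)·(3) + (-4)·(-4)) / 5 = 28/5 = 5.6
  Sample standard deviations s_i = √(s[i,i]):
  s(A) = √(1.1) = 1.0488
  s(B) = √(5.3667) = 2.3166
  s(C) = √(5.6) = 2.3664

Step 3 — r_{ij} = s_{ij} / (s_i · s_j):
  r[A,A] = 1 (diagonal).
  r[A,B] = 1.1 / (1.0488 · 2.3166) = 1.1 / 2.4297 = 0.4527
  r[A,C] = -1.2 / (1.0488 · 2.3664) = -1.2 / 2.4819 = -0.4835
  r[B,B] = 1 (diagonal).
  r[B,C] = -0.4 / (2.3166 · 2.3664) = -0.4 / 5.4821 = -0.073
  r[C,C] = 1 (diagonal).

R is symmetric with unit diagonal. Assembling:

R = [[1, 0.4527, -0.4835],
 [0.4527, 1, -0.073],
 [-0.4835, -0.073, 1]]


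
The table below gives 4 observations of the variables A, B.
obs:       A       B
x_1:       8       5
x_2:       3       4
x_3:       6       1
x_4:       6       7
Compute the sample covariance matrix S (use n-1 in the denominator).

Step 1 — column means:
  mean(A) = (8 + 3 + 6 + 6) / 4 = 23/4 = 5.75
  mean(B) = (5 + 4 + 1 + 7) / 4 = 17/4 = 4.25

Step 2 — sample covariance S[i,j] = (1/(n-1)) · Σ_k (x_{k,i} - mean_i) · (x_{k,j} - mean_j), with n-1 = 3.
  S[A,A] = ((2.25)·(2.25) + (-2.75)·(-2.75) + (0.25)·(0.25) + (0.25)·(0.25)) / 3 = 12.75/3 = 4.25
  S[A,B] = ((2.25)·(0.75) + (-2.75)·(-0.25) + (0.25)·(-3.25) + (0.25)·(2.75)) / 3 = 2.25/3 = 0.75
  S[B,B] = ((0.75)·(0.75) + (-0.25)·(-0.25) + (-3.25)·(-3.25) + (2.75)·(2.75)) / 3 = 18.75/3 = 6.25

S is symmetric (S[j,i] = S[i,j]). Assembling:

S = [[4.25, 0.75],
 [0.75, 6.25]]


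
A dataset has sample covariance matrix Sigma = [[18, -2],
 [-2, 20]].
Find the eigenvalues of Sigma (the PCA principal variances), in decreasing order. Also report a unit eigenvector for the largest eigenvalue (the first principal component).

Step 1 — characteristic polynomial of 2×2 Sigma:
  det(Sigma - λI) = λ² - trace · λ + det = 0.
  trace = 18 + 20 = 38, det = 18·20 - (-2)² = 356.
Step 2 — discriminant:
  Δ = trace² - 4·det = 1444 - 1424 = 20.
Step 3 — eigenvalues:
  λ = (trace ± √Δ)/2 = (38 ± 4.4721)/2,
  λ_1 = 21.2361,  λ_2 = 16.7639.

Step 4 — unit eigenvector for λ_1: solve (Sigma - λ_1 I)v = 0. First row:
  (18 - 21.2361)·v_x + (-2)·v_y = 0, i.e. (-3.2361)·v_x + (-2)·v_y = 0,
  so v ∝ (b, λ_1 - a) = (-2, 3.2361); multiply by -1 so the first entry is positive: u = (2, -3.2361).
  ||u|| = √((2)² + (-3.2361)²) = √(14.4721) ≈ 3.8042,
  v_1 = u/||u|| ≈ (0.5257, -0.8507) (||v_1|| = 1).

λ_1 = 21.2361,  λ_2 = 16.7639;  v_1 ≈ (0.5257, -0.8507)


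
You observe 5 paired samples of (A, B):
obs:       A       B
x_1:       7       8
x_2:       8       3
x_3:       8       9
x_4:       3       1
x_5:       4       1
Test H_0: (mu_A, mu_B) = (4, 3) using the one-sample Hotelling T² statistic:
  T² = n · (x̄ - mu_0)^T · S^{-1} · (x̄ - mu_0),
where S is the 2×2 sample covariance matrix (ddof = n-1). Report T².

Step 1 — sample mean vector:
  mean(A) = (7 + 8 + 8 + 3 + 4) / 5 = 30/5 = 6
  mean(B) = (8 + 3 + 9 + 1 + 1) / 5 = 22/5 = 4.4
  x̄ = (6, 4.4),  deviation x̄ - mu_0 = (6, 4.4) - (4, 3) = (2, 1.4).

Step 2 — sample covariance matrix, S[i,j] = (1/(n-1)) · Σ_k (x_{k,i} - mean_i) · (x_{k,j} - mean_j), divisor n-1 = 4:
  S[A,A] = ((1)·(1) + (2)·(2) + (2)·(2) + (-3)·(-3) + (-2)·(-2)) / 4 = 22/4 = 5.5
  S[A,B] = ((1)·(3.6) + (2)·(-1.4) + (2)·(4.6) + (-3)·(-3.4) + (-2)·(-3.4)) / 4 = 27/4 = 6.75
  S[B,B] = ((3.6)·(3.6) + (-1.4)·(-1.4) + (4.6)·(4.6) + (-3.4)·(-3.4) + (-3.4)·(-3.4)) / 4 = 59.2/4 = 14.8
  S = [[5.5, 6.75],
 [6.75, 14.8]].

Step 3 — invert S. det(S) = 5.5·14.8 - (6.75)² = 35.8375.
  S^{-1} = (1/det) · [[d, -b], [-b, a]] = [[0.413, -0.1884],
 [-0.1884, 0.1535]].

Step 4 — quadratic form (x̄ - mu_0)^T · S^{-1} · (x̄ - mu_0):
  S^{-1} · (x̄ - mu_0) = (0.5623, -0.1618),
  (x̄ - mu_0)^T · [...] = (2)·(0.5623) + (1.4)·(-0.1618) = 0.8979.

Step 5 — scale by n: T² = 5 · 0.8979 = 4.4897.

T² ≈ 4.4897


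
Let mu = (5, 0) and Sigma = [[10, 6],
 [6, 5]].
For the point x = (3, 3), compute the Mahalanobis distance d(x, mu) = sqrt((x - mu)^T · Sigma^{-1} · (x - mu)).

Step 1 — centre the observation: (x - mu) = (-2, 3).

Step 2 — invert Sigma. det(Sigma) = 10·5 - (6)² = 14.
  Sigma^{-1} = (1/det) · [[d, -b], [-b, a]] = [[0.3571, -0.4286],
 [-0.4286, 0.7143]].

Step 3 — form the quadratic (x - mu)^T · Sigma^{-1} · (x - mu):
  Sigma^{-1} · (x - mu) = (-2, 3).
  (x - mu)^T · [Sigma^{-1} · (x - mu)] = (-2)·(-2) + (3)·(3) = 13.

Step 4 — take square root: d = √(13) ≈ 3.6056.

d(x, mu) = √(13) ≈ 3.6056


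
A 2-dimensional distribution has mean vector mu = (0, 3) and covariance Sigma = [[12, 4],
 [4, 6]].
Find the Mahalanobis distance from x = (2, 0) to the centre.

Step 1 — centre the observation: (x - mu) = (2, -3).

Step 2 — invert Sigma. det(Sigma) = 12·6 - (4)² = 56.
  Sigma^{-1} = (1/det) · [[d, -b], [-b, a]] = [[0.1071, -0.0714],
 [-0.0714, 0.2143]].

Step 3 — form the quadratic (x - mu)^T · Sigma^{-1} · (x - mu):
  Sigma^{-1} · (x - mu) = (0.4286, -0.7857).
  (x - mu)^T · [Sigma^{-1} · (x - mu)] = (2)·(0.4286) + (-3)·(-0.7857) = 3.2143.

Step 4 — take square root: d = √(3.2143) ≈ 1.7928.

d(x, mu) = √(3.2143) ≈ 1.7928


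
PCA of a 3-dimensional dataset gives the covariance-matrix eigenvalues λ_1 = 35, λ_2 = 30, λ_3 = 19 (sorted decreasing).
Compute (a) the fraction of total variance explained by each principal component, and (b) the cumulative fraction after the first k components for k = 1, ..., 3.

Step 1 — total variance = trace(Sigma) = Σ λ_i = 35 + 30 + 19 = 84.

Step 2 — fraction explained by component i = λ_i / Σ λ:
  PC1: 35/84 = 0.4167
  PC2: 30/84 = 0.3571
  PC3: 19/84 = 0.2262

Step 3 — cumulative fraction after k components = (λ_1 + ... + λ_k) / Σ λ:
  k = 1: 35/84 = 0.4167
  k = 2: (35 + 30)/84 = 65/84 = 0.7738
  k = 3: (35 + 30 + 19)/84 = 84/84 = 1

Summary (fraction, with percent):

explained: PC1 0.4167 (41.67%), PC2 0.3571 (35.71%), PC3 0.2262 (22.62%);  cumulative: 0.4167, 0.7738, 1


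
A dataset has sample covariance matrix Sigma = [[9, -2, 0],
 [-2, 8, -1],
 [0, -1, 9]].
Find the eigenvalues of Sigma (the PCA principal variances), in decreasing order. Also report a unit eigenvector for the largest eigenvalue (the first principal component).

Step 1 — characteristic polynomial p(λ) = det(λI - Sigma) = λ³ - tr·λ² + c_1·λ - det, where tr = trace, c_1 = sum of the principal 2×2 minors, det = det(Sigma):
  tr = 9 + 8 + 9 = 26,
  c_1 = (9·8 - (-2)²) + (9·9 - (0)²) + (8·9 - (-1)²) = 68 + 81 + 71 = 220,
  det = 9·(8·9 - (-1)²) - (-2)·((-2)·9 - (-1)·(0)) + (0)·((-2)·(-1) - 8·(0)) = 9·(71) - (-2)·(-18) + (0)·(2) = 603.
  So p(λ) = λ³ - 26λ² + 220λ - 603.
Step 2 — look for an integer root (rational root theorem: any rational root is an integer divisor of 603). Testing λ = 9:
  p(9) = 729 - 2106 + 1980 - 603 = 0  ✓
  Dividing out (λ - 9): p(λ) = (λ - 9)(λ² - 17λ + 67).
Step 3 — remaining eigenvalues from the quadratic λ² - 17λ + 67 = 0:
  Δ = 17² - 4·67 = 289 - 268 = 21,  λ = (17 ± √21)/2 = (17 ± 4.5826)/2 ≈ 10.7913 or 6.2087.
  Sorted: λ_1 = 10.7913,  λ_2 = 9,  λ_3 = 6.2087  (check: sum = 26 = tr ✓).

Step 4 — unit eigenvector for λ_1 ≈ 10.7913: v spans the null space of (Sigma - λ_1 I), whose rows are
  r_1 = (-1.7913, -2, 0),  r_2 = (-2, -2.7913, -1),  r_3 = (0, -1, -1.7913).
  v is orthogonal to every row, so take v ∝ r_1 × r_2 = ((-2)·(-1) - (0)·(-2.7913), (0)·(-2) - (-1.7913)·(-1), (-1.7913)·(-2.7913) - (-2)·(-2)) ≈ (2, -1.7913, 1).
  Let u = (2, -1.7913, 1).
  ||u|| = √((2)² + (-1.7913)² + (1)²) = √(8.2087) ≈ 2.8651,  v_1 = u/||u|| ≈ (0.6981, -0.6252, 0.349) (||v_1|| = 1).

λ_1 = 10.7913,  λ_2 = 9,  λ_3 = 6.2087;  v_1 ≈ (0.6981, -0.6252, 0.349)


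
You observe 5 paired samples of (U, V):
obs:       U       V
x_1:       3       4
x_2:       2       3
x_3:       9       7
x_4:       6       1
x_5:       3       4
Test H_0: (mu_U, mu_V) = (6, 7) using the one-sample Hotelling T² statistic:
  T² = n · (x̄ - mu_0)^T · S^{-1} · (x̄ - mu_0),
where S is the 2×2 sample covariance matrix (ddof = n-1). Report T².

Step 1 — sample mean vector:
  mean(U) = (3 + 2 + 9 + 6 + 3) / 5 = 23/5 = 4.6
  mean(V) = (4 + 3 + 7 + 1 + 4) / 5 = 19/5 = 3.8
  x̄ = (4.6, 3.8),  deviation x̄ - mu_0 = (4.6, 3.8) - (6, 7) = (-1.4, -3.2).

Step 2 — sample covariance matrix, S[i,j] = (1/(n-1)) · Σ_k (x_{k,i} - mean_i) · (x_{k,j} - mean_j), divisor n-1 = 4:
  S[U,U] = ((-1.6)·(-1.6) + (-2.6)·(-2.6) + (4.4)·(4.4) + (1.4)·(1.4) + (-1.6)·(-1.6)) / 4 = 33.2/4 = 8.3
  S[U,V] = ((-1.6)·(0.2) + (-2.6)·(-0.8) + (4.4)·(3.2) + (1.4)·(-2.8) + (-1.6)·(0.2)) / 4 = 11.6/4 = 2.9
  S[V,V] = ((0.2)·(0.2) + (-0.8)·(-0.8) + (3.2)·(3.2) + (-2.8)·(-2.8) + (0.2)·(0.2)) / 4 = 18.8/4 = 4.7
  S = [[8.3, 2.9],
 [2.9, 4.7]].

Step 3 — invert S. det(S) = 8.3·4.7 - (2.9)² = 30.6.
  S^{-1} = (1/det) · [[d, -b], [-b, a]] = [[0.1536, -0.0948],
 [-0.0948, 0.2712]].

Step 4 — quadratic form (x̄ - mu_0)^T · S^{-1} · (x̄ - mu_0):
  S^{-1} · (x̄ - mu_0) = (0.0882, -0.7353),
  (x̄ - mu_0)^T · [...] = (-1.4)·(0.0882) + (-3.2)·(-0.7353) = 2.2294.

Step 5 — scale by n: T² = 5 · 2.2294 = 11.1471.

T² ≈ 11.1471


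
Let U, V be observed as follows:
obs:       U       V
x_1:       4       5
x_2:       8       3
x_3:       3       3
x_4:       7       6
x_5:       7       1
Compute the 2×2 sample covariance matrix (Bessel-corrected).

Step 1 — column means:
  mean(U) = (4 + 8 + 3 + 7 + 7) / 5 = 29/5 = 5.8
  mean(V) = (5 + 3 + 3 + 6 + 1) / 5 = 18/5 = 3.6

Step 2 — sample covariance S[i,j] = (1/(n-1)) · Σ_k (x_{k,i} - mean_i) · (x_{k,j} - mean_j), with n-1 = 4.
  S[U,U] = ((-1.8)·(-1.8) + (2.2)·(2.2) + (-2.8)·(-2.8) + (1.2)·(1.2) + (1.2)·(1.2)) / 4 = 18.8/4 = 4.7
  S[U,V] = ((-1.8)·(1.4) + (2.2)·(-0.6) + (-2.8)·(-0.6) + (1.2)·(2.4) + (1.2)·(-2.6)) / 4 = -2.4/4 = -0.6
  S[V,V] = ((1.4)·(1.4) + (-0.6)·(-0.6) + (-0.6)·(-0.6) + (2.4)·(2.4) + (-2.6)·(-2.6)) / 4 = 15.2/4 = 3.8

S is symmetric (S[j,i] = S[i,j]). Assembling:

S = [[4.7, -0.6],
 [-0.6, 3.8]]


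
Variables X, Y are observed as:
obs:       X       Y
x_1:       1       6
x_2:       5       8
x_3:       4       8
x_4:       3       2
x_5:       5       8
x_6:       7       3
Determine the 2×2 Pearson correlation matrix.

Step 1 — column means:
  mean(X) = (1 + 5 + 4 + 3 + 5 + 7) / 6 = 25/6 = 4.1667
  mean(Y) = (6 + 8 + 8 + 2 + 8 + 3) / 6 = 35/6 = 5.8333

Step 2 — sample variances and covariances s[i,j] = (1/(n-1)) · Σ_k (x_{k,i} - mean_i) · (x_{k,j} - mean_j), with n-1 = 5:
  s[X,X] = ((-3.1667)·(-3.1667) + (0.8333)·(0.8333) + (-0.1667)·(-0.1667) + (-1.1667)·(-1.1667) + (0.8333)·(0.8333) + (2.8333)·(2.8333)) / 5 = 20.8333/5 = 4.1667
  s[X,Y] = ((-3.1667)·(0.1667) + (0.8333)·(2.1667) + (-0.1667)·(2.1667) + (-1.1667)·(-3.8333) + (0.8333)·(2.1667) + (2.8333)·(-2.8333)) / 5 = -0.8333/5 = -0.1667
  s[Y,Y] = ((0.1667)·(0.1667) + (2.1667)·(2.1667) + (2.1667)·(2.1667) + (-3.8333)·(-3.8333) + (2.1667)·(2.1667) + (-2.8333)·(-2.8333)) / 5 = 36.8333/5 = 7.3667
  Sample standard deviations s_i = √(s[i,i]):
  s(X) = √(4.1667) = 2.0412
  s(Y) = √(7.3667) = 2.7142

Step 3 — r_{ij} = s_{ij} / (s_i · s_j):
  r[X,X] = 1 (diagonal).
  r[X,Y] = -0.1667 / (2.0412 · 2.7142) = -0.1667 / 5.5403 = -0.0301
  r[Y,Y] = 1 (diagonal).

R is symmetric with unit diagonal. Assembling:

R = [[1, -0.0301],
 [-0.0301, 1]]


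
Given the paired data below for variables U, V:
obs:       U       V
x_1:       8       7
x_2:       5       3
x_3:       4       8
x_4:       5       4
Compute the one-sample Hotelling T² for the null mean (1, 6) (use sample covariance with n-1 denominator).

Step 1 — sample mean vector:
  mean(U) = (8 + 5 + 4 + 5) / 4 = 22/4 = 5.5
  mean(V) = (7 + 3 + 8 + 4) / 4 = 22/4 = 5.5
  x̄ = (5.5, 5.5),  deviation x̄ - mu_0 = (5.5, 5.5) - (1, 6) = (4.5, -0.5).

Step 2 — sample covariance matrix, S[i,j] = (1/(n-1)) · Σ_k (x_{k,i} - mean_i) · (x_{k,j} - mean_j), divisor n-1 = 3:
  S[U,U] = ((2.5)·(2.5) + (-0.5)·(-0.5) + (-1.5)·(-1.5) + (-0.5)·(-0.5)) / 3 = 9/3 = 3
  S[U,V] = ((2.5)·(1.5) + (-0.5)·(-2.5) + (-1.5)·(2.5) + (-0.5)·(-1.5)) / 3 = 2/3 = 0.6667
  S[V,V] = ((1.5)·(1.5) + (-2.5)·(-2.5) + (2.5)·(2.5) + (-1.5)·(-1.5)) / 3 = 17/3 = 5.6667
  S = [[3, 0.6667],
 [0.6667, 5.6667]].

Step 3 — invert S. det(S) = 3·5.6667 - (0.6667)² = 16.5556.
  S^{-1} = (1/det) · [[d, -b], [-b, a]] = [[0.3423, -0.0403],
 [-0.0403, 0.1812]].

Step 4 — quadratic form (x̄ - mu_0)^T · S^{-1} · (x̄ - mu_0):
  S^{-1} · (x̄ - mu_0) = (1.5604, -0.2718),
  (x̄ - mu_0)^T · [...] = (4.5)·(1.5604) + (-0.5)·(-0.2718) = 7.1577.

Step 5 — scale by n: T² = 4 · 7.1577 = 28.6309.

T² ≈ 28.6309


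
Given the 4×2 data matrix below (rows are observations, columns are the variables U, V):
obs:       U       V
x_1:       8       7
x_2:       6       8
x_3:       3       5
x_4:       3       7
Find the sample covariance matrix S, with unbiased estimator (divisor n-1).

Step 1 — column means:
  mean(U) = (8 + 6 + 3 + 3) / 4 = 20/4 = 5
  mean(V) = (7 + 8 + 5 + 7) / 4 = 27/4 = 6.75

Step 2 — sample covariance S[i,j] = (1/(n-1)) · Σ_k (x_{k,i} - mean_i) · (x_{k,j} - mean_j), with n-1 = 3.
  S[U,U] = ((3)·(3) + (1)·(1) + (-2)·(-2) + (-2)·(-2)) / 3 = 18/3 = 6
  S[U,V] = ((3)·(0.25) + (1)·(1.25) + (-2)·(-1.75) + (-2)·(0.25)) / 3 = 5/3 = 1.6667
  S[V,V] = ((0.25)·(0.25) + (1.25)·(1.25) + (-1.75)·(-1.75) + (0.25)·(0.25)) / 3 = 4.75/3 = 1.5833

S is symmetric (S[j,i] = S[i,j]). Assembling:

S = [[6, 1.6667],
 [1.6667, 1.5833]]


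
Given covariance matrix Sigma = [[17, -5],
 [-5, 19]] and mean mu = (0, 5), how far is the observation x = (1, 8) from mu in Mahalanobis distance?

Step 1 — centre the observation: (x - mu) = (1, 3).

Step 2 — invert Sigma. det(Sigma) = 17·19 - (-5)² = 298.
  Sigma^{-1} = (1/det) · [[d, -b], [-b, a]] = [[0.0638, 0.0168],
 [0.0168, 0.057]].

Step 3 — form the quadratic (x - mu)^T · Sigma^{-1} · (x - mu):
  Sigma^{-1} · (x - mu) = (0.1141, 0.1879).
  (x - mu)^T · [Sigma^{-1} · (x - mu)] = (1)·(0.1141) + (3)·(0.1879) = 0.6779.

Step 4 — take square root: d = √(0.6779) ≈ 0.8233.

d(x, mu) = √(0.6779) ≈ 0.8233


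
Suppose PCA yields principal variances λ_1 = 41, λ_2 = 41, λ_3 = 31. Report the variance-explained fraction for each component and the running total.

Step 1 — total variance = trace(Sigma) = Σ λ_i = 41 + 41 + 31 = 113.

Step 2 — fraction explained by component i = λ_i / Σ λ:
  PC1: 41/113 = 0.3628
  PC2: 41/113 = 0.3628
  PC3: 31/113 = 0.2743

Step 3 — cumulative fraction after k components = (λ_1 + ... + λ_k) / Σ λ:
  k = 1: 41/113 = 0.3628
  k = 2: (41 + 41)/113 = 82/113 = 0.7257
  k = 3: (41 + 41 + 31)/113 = 113/113 = 1

Summary (fraction, with percent):

explained: PC1 0.3628 (36.28%), PC2 0.3628 (36.28%), PC3 0.2743 (27.43%);  cumulative: 0.3628, 0.7257, 1


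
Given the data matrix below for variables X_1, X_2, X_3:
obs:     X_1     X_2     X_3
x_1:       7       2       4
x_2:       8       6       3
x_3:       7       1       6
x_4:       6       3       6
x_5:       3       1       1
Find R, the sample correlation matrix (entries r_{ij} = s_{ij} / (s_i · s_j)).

Step 1 — column means:
  mean(X_1) = (7 + 8 + 7 + 6 + 3) / 5 = 31/5 = 6.2
  mean(X_2) = (2 + 6 + 1 + 3 + 1) / 5 = 13/5 = 2.6
  mean(X_3) = (4 + 3 + 6 + 6 + 1) / 5 = 20/5 = 4

Step 2 — sample variances and covariances s[i,j] = (1/(n-1)) · Σ_k (x_{k,i} - mean_i) · (x_{k,j} - mean_j), with n-1 = 4:
  s[X_1,X_1] = ((0.8)·(0.8) + (1.8)·(1.8) + (0.8)·(0.8) + (-0.2)·(-0.2) + (-3.2)·(-3.2)) / 4 = 14.8/4 = 3.7
  s[X_1,X_2] = ((0.8)·(-0.6) + (1.8)·(3.4) + (0.8)·(-1.6) + (-0.2)·(0.4) + (-3.2)·(-1.6)) / 4 = 9.4/4 = 2.35
  s[X_1,X_3] = ((0.8)·(0) + (1.8)·(-1) + (0.8)·(2) + (-0.2)·(2) + (-3.2)·(-3)) / 4 = 9/4 = 2.25
  s[X_2,X_2] = ((-0.6)·(-0.6) + (3.4)·(3.4) + (-1.6)·(-1.6) + (0.4)·(0.4) + (-1.6)·(-1.6)) / 4 = 17.2/4 = 4.3
  s[X_2,X_3] = ((-0.6)·(0) + (3.4)·(-1) + (-1.6)·(2) + (0.4)·(2) + (-1.6)·(-3)) / 4 = -1/4 = -0.25
  s[X_3,X_3] = ((0)·(0) + (-1)·(-1) + (2)·(2) + (2)·(2) + (-3)·(-3)) / 4 = 18/4 = 4.5
  Sample standard deviations s_i = √(s[i,i]):
  s(X_1) = √(3.7) = 1.9235
  s(X_2) = √(4.3) = 2.0736
  s(X_3) = √(4.5) = 2.1213

Step 3 — r_{ij} = s_{ij} / (s_i · s_j):
  r[X_1,X_1] = 1 (diagonal).
  r[X_1,X_2] = 2.35 / (1.9235 · 2.0736) = 2.35 / 3.9887 = 0.5892
  r[X_1,X_3] = 2.25 / (1.9235 · 2.1213) = 2.25 / 4.0804 = 0.5514
  r[X_2,X_2] = 1 (diagonal).
  r[X_2,X_3] = -0.25 / (2.0736 · 2.1213) = -0.25 / 4.3989 = -0.0568
  r[X_3,X_3] = 1 (diagonal).

R is symmetric with unit diagonal. Assembling:

R = [[1, 0.5892, 0.5514],
 [0.5892, 1, -0.0568],
 [0.5514, -0.0568, 1]]


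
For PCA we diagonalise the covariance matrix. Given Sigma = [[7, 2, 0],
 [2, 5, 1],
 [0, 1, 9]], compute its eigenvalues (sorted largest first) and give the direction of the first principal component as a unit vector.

Step 1 — characteristic polynomial p(λ) = det(λI - Sigma) = λ³ - tr·λ² + c_1·λ - det, where tr = trace, c_1 = sum of the principal 2×2 minors, det = det(Sigma):
  tr = 7 + 5 + 9 = 21,
  c_1 = (7·5 - (2)²) + (7·9 - (0)²) + (5·9 - (1)²) = 31 + 63 + 44 = 138,
  det = 7·(5·9 - (1)²) - (2)·((2)·9 - (1)·(0)) + (0)·((2)·(1) - 5·(0)) = 7·(44) - (2)·(18) + (0)·(2) = 272.
  So p(λ) = λ³ - 21λ² + 138λ - 272.
Step 2 — look for an integer root (rational root theorem: any rational root is an integer divisor of 272). Testing λ = 8:
  p(8) = 512 - 1344 + 1104 - 272 = 0  ✓
  Dividing out (λ - 8): p(λ) = (λ - 8)(λ² - 13λ + 34).
Step 3 — remaining eigenvalues from the quadratic λ² - 13λ + 34 = 0:
  Δ = 13² - 4·34 = 169 - 136 = 33,  λ = (13 ± √33)/2 = (13 ± 5.7446)/2 ≈ 9.3723 or 3.6277.
  Sorted: λ_1 = 9.3723,  λ_2 = 8,  λ_3 = 3.6277  (check: sum = 21 = tr ✓).

Step 4 — unit eigenvector for λ_1 ≈ 9.3723: v spans the null space of (Sigma - λ_1 I), whose rows are
  r_1 = (-2.3723, 2, 0),  r_2 = (2, -4.3723, 1),  r_3 = (0, 1, -0.3723).
  v is orthogonal to every row, so take v ∝ r_1 × r_2 = ((2)·(1) - (0)·(-4.3723), (0)·(2) - (-2.3723)·(1), (-2.3723)·(-4.3723) - (2)·(2)) ≈ (2, 2.3723, 6.3723).
  Let u = (2, 2.3723, 6.3723).
  ||u|| = √((2)² + (2.3723)² + (6.3723)²) = √(50.2337) ≈ 7.0876,  v_1 = u/||u|| ≈ (0.2822, 0.3347, 0.8991) (||v_1|| = 1).

λ_1 = 9.3723,  λ_2 = 8,  λ_3 = 3.6277;  v_1 ≈ (0.2822, 0.3347, 0.8991)


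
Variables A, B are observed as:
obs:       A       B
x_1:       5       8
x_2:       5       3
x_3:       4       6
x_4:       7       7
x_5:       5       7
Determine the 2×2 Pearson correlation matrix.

Step 1 — column means:
  mean(A) = (5 + 5 + 4 + 7 + 5) / 5 = 26/5 = 5.2
  mean(B) = (8 + 3 + 6 + 7 + 7) / 5 = 31/5 = 6.2

Step 2 — sample variances and covariances s[i,j] = (1/(n-1)) · Σ_k (x_{k,i} - mean_i) · (x_{k,j} - mean_j), with n-1 = 4:
  s[A,A] = ((-0.2)·(-0.2) + (-0.2)·(-0.2) + (-1.2)·(-1.2) + (1.8)·(1.8) + (-0.2)·(-0.2)) / 4 = 4.8/4 = 1.2
  s[A,B] = ((-0.2)·(1.8) + (-0.2)·(-3.2) + (-1.2)·(-0.2) + (1.8)·(0.8) + (-0.2)·(0.8)) / 4 = 1.8/4 = 0.45
  s[B,B] = ((1.8)·(1.8) + (-3.2)·(-3.2) + (-0.2)·(-0.2) + (0.8)·(0.8) + (0.8)·(0.8)) / 4 = 14.8/4 = 3.7
  Sample standard deviations s_i = √(s[i,i]):
  s(A) = √(1.2) = 1.0954
  s(B) = √(3.7) = 1.9235

Step 3 — r_{ij} = s_{ij} / (s_i · s_j):
  r[A,A] = 1 (diagonal).
  r[A,B] = 0.45 / (1.0954 · 1.9235) = 0.45 / 2.1071 = 0.2136
  r[B,B] = 1 (diagonal).

R is symmetric with unit diagonal. Assembling:

R = [[1, 0.2136],
 [0.2136, 1]]


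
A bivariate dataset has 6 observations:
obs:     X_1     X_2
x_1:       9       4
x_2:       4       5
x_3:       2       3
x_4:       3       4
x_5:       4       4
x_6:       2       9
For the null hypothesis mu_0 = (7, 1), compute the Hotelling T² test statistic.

Step 1 — sample mean vector:
  mean(X_1) = (9 + 4 + 2 + 3 + 4 + 2) / 6 = 24/6 = 4
  mean(X_2) = (4 + 5 + 3 + 4 + 4 + 9) / 6 = 29/6 = 4.8333
  x̄ = (4, 4.8333),  deviation x̄ - mu_0 = (4, 4.8333) - (7, 1) = (-3, 3.8333).

Step 2 — sample covariance matrix, S[i,j] = (1/(n-1)) · Σ_k (x_{k,i} - mean_i) · (x_{k,j} - mean_j), divisor n-1 = 5:
  S[X_1,X_1] = ((5)·(5) + (0)·(0) + (-2)·(-2) + (-1)·(-1) + (0)·(0) + (-2)·(-2)) / 5 = 34/5 = 6.8
  S[X_1,X_2] = ((5)·(-0.8333) + (0)·(0.1667) + (-2)·(-1.8333) + (-1)·(-0.8333) + (0)·(-0.8333) + (-2)·(4.1667)) / 5 = -8/5 = -1.6
  S[X_2,X_2] = ((-0.8333)·(-0.8333) + (0.1667)·(0.1667) + (-1.8333)·(-1.8333) + (-0.8333)·(-0.8333) + (-0.8333)·(-0.8333) + (4.1667)·(4.1667)) / 5 = 22.8333/5 = 4.5667
  S = [[6.8, -1.6],
 [-1.6, 4.5667]].

Step 3 — invert S. det(S) = 6.8·4.5667 - (-1.6)² = 28.4933.
  S^{-1} = (1/det) · [[d, -b], [-b, a]] = [[0.1603, 0.0562],
 [0.0562, 0.2387]].

Step 4 — quadratic form (x̄ - mu_0)^T · S^{-1} · (x̄ - mu_0):
  S^{-1} · (x̄ - mu_0) = (-0.2656, 0.7464),
  (x̄ - mu_0)^T · [...] = (-3)·(-0.2656) + (3.8333)·(0.7464) = 3.6578.

Step 5 — scale by n: T² = 6 · 3.6578 = 21.9467.

T² ≈ 21.9467


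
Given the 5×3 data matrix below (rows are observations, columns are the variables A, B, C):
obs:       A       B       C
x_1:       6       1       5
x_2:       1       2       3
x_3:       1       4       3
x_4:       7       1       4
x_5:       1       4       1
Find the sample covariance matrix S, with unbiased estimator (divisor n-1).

Step 1 — column means:
  mean(A) = (6 + 1 + 1 + 7 + 1) / 5 = 16/5 = 3.2
  mean(B) = (1 + 2 + 4 + 1 + 4) / 5 = 12/5 = 2.4
  mean(C) = (5 + 3 + 3 + 4 + 1) / 5 = 16/5 = 3.2

Step 2 — sample covariance S[i,j] = (1/(n-1)) · Σ_k (x_{k,i} - mean_i) · (x_{k,j} - mean_j), with n-1 = 4.
  S[A,A] = ((2.8)·(2.8) + (-2.2)·(-2.2) + (-2.2)·(-2.2) + (3.8)·(3.8) + (-2.2)·(-2.2)) / 4 = 36.8/4 = 9.2
  S[A,B] = ((2.8)·(-1.4) + (-2.2)·(-0.4) + (-2.2)·(1.6) + (3.8)·(-1.4) + (-2.2)·(1.6)) / 4 = -15.4/4 = -3.85
  S[A,C] = ((2.8)·(1.8) + (-2.2)·(-0.2) + (-2.2)·(-0.2) + (3.8)·(0.8) + (-2.2)·(-2.2)) / 4 = 13.8/4 = 3.45
  S[B,B] = ((-1.4)·(-1.4) + (-0.4)·(-0.4) + (1.6)·(1.6) + (-1.4)·(-1.4) + (1.6)·(1.6)) / 4 = 9.2/4 = 2.3
  S[B,C] = ((-1.4)·(1.8) + (-0.4)·(-0.2) + (1.6)·(-0.2) + (-1.4)·(0.8) + (1.6)·(-2.2)) / 4 = -7.4/4 = -1.85
  S[C,C] = ((1.8)·(1.8) + (-0.2)·(-0.2) + (-0.2)·(-0.2) + (0.8)·(0.8) + (-2.2)·(-2.2)) / 4 = 8.8/4 = 2.2

S is symmetric (S[j,i] = S[i,j]). Assembling:

S = [[9.2, -3.85, 3.45],
 [-3.85, 2.3, -1.85],
 [3.45, -1.85, 2.2]]


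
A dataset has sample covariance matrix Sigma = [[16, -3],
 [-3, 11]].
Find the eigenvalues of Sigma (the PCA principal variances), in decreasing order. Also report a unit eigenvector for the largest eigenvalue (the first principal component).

Step 1 — characteristic polynomial of 2×2 Sigma:
  det(Sigma - λI) = λ² - trace · λ + det = 0.
  trace = 16 + 11 = 27, det = 16·11 - (-3)² = 167.
Step 2 — discriminant:
  Δ = trace² - 4·det = 729 - 668 = 61.
Step 3 — eigenvalues:
  λ = (trace ± √Δ)/2 = (27 ± 7.8102)/2,
  λ_1 = 17.4051,  λ_2 = 9.5949.

Step 4 — unit eigenvector for λ_1: solve (Sigma - λ_1 I)v = 0. First row:
  (16 - 17.4051)·v_x + (-3)·v_y = 0, i.e. (-1.4051)·v_x + (-3)·v_y = 0,
  so v ∝ (b, λ_1 - a) = (-3, 1.4051); multiply by -1 so the first entry is positive: u = (3, -1.4051).
  ||u|| = √((3)² + (-1.4051)²) = √(10.9744) ≈ 3.3128,
  v_1 = u/||u|| ≈ (0.9056, -0.4242) (||v_1|| = 1).

λ_1 = 17.4051,  λ_2 = 9.5949;  v_1 ≈ (0.9056, -0.4242)


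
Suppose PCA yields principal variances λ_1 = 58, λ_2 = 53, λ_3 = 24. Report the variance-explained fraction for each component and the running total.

Step 1 — total variance = trace(Sigma) = Σ λ_i = 58 + 53 + 24 = 135.

Step 2 — fraction explained by component i = λ_i / Σ λ:
  PC1: 58/135 = 0.4296
  PC2: 53/135 = 0.3926
  PC3: 24/135 = 0.1778

Step 3 — cumulative fraction after k components = (λ_1 + ... + λ_k) / Σ λ:
  k = 1: 58/135 = 0.4296
  k = 2: (58 + 53)/135 = 111/135 = 0.8222
  k = 3: (58 + 53 + 24)/135 = 135/135 = 1

Summary (fraction, with percent):

explained: PC1 0.4296 (42.96%), PC2 0.3926 (39.26%), PC3 0.1778 (17.78%);  cumulative: 0.4296, 0.8222, 1


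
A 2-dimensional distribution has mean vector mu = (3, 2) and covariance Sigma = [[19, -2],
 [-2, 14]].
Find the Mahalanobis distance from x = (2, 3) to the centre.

Step 1 — centre the observation: (x - mu) = (-1, 1).

Step 2 — invert Sigma. det(Sigma) = 19·14 - (-2)² = 262.
  Sigma^{-1} = (1/det) · [[d, -b], [-b, a]] = [[0.0534, 0.0076],
 [0.0076, 0.0725]].

Step 3 — form the quadratic (x - mu)^T · Sigma^{-1} · (x - mu):
  Sigma^{-1} · (x - mu) = (-0.0458, 0.0649).
  (x - mu)^T · [Sigma^{-1} · (x - mu)] = (-1)·(-0.0458) + (1)·(0.0649) = 0.1107.

Step 4 — take square root: d = √(0.1107) ≈ 0.3327.

d(x, mu) = √(0.1107) ≈ 0.3327


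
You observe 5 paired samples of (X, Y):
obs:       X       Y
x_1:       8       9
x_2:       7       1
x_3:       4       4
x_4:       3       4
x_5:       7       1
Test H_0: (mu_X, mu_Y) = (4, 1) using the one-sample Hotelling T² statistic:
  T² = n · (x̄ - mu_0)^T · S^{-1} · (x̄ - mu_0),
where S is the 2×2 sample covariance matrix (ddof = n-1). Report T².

Step 1 — sample mean vector:
  mean(X) = (8 + 7 + 4 + 3 + 7) / 5 = 29/5 = 5.8
  mean(Y) = (9 + 1 + 4 + 4 + 1) / 5 = 19/5 = 3.8
  x̄ = (5.8, 3.8),  deviation x̄ - mu_0 = (5.8, 3.8) - (4, 1) = (1.8, 2.8).

Step 2 — sample covariance matrix, S[i,j] = (1/(n-1)) · Σ_k (x_{k,i} - mean_i) · (x_{k,j} - mean_j), divisor n-1 = 4:
  S[X,X] = ((2.2)·(2.2) + (1.2)·(1.2) + (-1.8)·(-1.8) + (-2.8)·(-2.8) + (1.2)·(1.2)) / 4 = 18.8/4 = 4.7
  S[X,Y] = ((2.2)·(5.2) + (1.2)·(-2.8) + (-1.8)·(0.2) + (-2.8)·(0.2) + (1.2)·(-2.8)) / 4 = 3.8/4 = 0.95
  S[Y,Y] = ((5.2)·(5.2) + (-2.8)·(-2.8) + (0.2)·(0.2) + (0.2)·(0.2) + (-2.8)·(-2.8)) / 4 = 42.8/4 = 10.7
  S = [[4.7, 0.95],
 [0.95, 10.7]].

Step 3 — invert S. det(S) = 4.7·10.7 - (0.95)² = 49.3875.
  S^{-1} = (1/det) · [[d, -b], [-b, a]] = [[0.2167, -0.0192],
 [-0.0192, 0.0952]].

Step 4 — quadratic form (x̄ - mu_0)^T · S^{-1} · (x̄ - mu_0):
  S^{-1} · (x̄ - mu_0) = (0.3361, 0.2318),
  (x̄ - mu_0)^T · [...] = (1.8)·(0.3361) + (2.8)·(0.2318) = 1.2542.

Step 5 — scale by n: T² = 5 · 1.2542 = 6.2708.

T² ≈ 6.2708


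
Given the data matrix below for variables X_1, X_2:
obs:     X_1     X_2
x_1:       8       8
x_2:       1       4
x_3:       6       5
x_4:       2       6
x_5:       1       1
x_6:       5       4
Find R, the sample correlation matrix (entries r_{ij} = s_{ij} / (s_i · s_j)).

Step 1 — column means:
  mean(X_1) = (8 + 1 + 6 + 2 + 1 + 5) / 6 = 23/6 = 3.8333
  mean(X_2) = (8 + 4 + 5 + 6 + 1 + 4) / 6 = 28/6 = 4.6667

Step 2 — sample variances and covariances s[i,j] = (1/(n-1)) · Σ_k (x_{k,i} - mean_i) · (x_{k,j} - mean_j), with n-1 = 5:
  s[X_1,X_1] = ((4.1667)·(4.1667) + (-2.8333)·(-2.8333) + (2.1667)·(2.1667) + (-1.8333)·(-1.8333) + (-2.8333)·(-2.8333) + (1.1667)·(1.1667)) / 5 = 42.8333/5 = 8.5667
  s[X_1,X_2] = ((4.1667)·(3.3333) + (-2.8333)·(-0.6667) + (2.1667)·(0.3333) + (-1.8333)·(1.3333) + (-2.8333)·(-3.6667) + (1.1667)·(-0.6667)) / 5 = 23.6667/5 = 4.7333
  s[X_2,X_2] = ((3.3333)·(3.3333) + (-0.6667)·(-0.6667) + (0.3333)·(0.3333) + (1.3333)·(1.3333) + (-3.6667)·(-3.6667) + (-0.6667)·(-0.6667)) / 5 = 27.3333/5 = 5.4667
  Sample standard deviations s_i = √(s[i,i]):
  s(X_1) = √(8.5667) = 2.9269
  s(X_2) = √(5.4667) = 2.3381

Step 3 — r_{ij} = s_{ij} / (s_i · s_j):
  r[X_1,X_1] = 1 (diagonal).
  r[X_1,X_2] = 4.7333 / (2.9269 · 2.3381) = 4.7333 / 6.8433 = 0.6917
  r[X_2,X_2] = 1 (diagonal).

R is symmetric with unit diagonal. Assembling:

R = [[1, 0.6917],
 [0.6917, 1]]


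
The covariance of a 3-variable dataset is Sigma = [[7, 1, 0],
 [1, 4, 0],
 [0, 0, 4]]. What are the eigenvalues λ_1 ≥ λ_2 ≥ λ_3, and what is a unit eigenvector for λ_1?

Step 1 — characteristic polynomial p(λ) = det(λI - Sigma) = λ³ - tr·λ² + c_1·λ - det, where tr = trace, c_1 = sum of the principal 2×2 minors, det = det(Sigma):
  tr = 7 + 4 + 4 = 15,
  c_1 = (7·4 - (1)²) + (7·4 - (0)²) + (4·4 - (0)²) = 27 + 28 + 16 = 71,
  det = 7·(4·4 - (0)²) - (1)·((1)·4 - (0)·(0)) + (0)·((1)·(0) - 4·(0)) = 7·(16) - (1)·(4) + (0)·(0) = 108.
  So p(λ) = λ³ - 15λ² + 71λ - 108.
Step 2 — look for an integer root (rational root theorem: any rational root is an integer divisor of 108). Testing λ = 4:
  p(4) = 64 - 240 + 284 - 108 = 0  ✓
  Dividing out (λ - 4): p(λ) = (λ - 4)(λ² - 11λ + 27).
Step 3 — remaining eigenvalues from the quadratic λ² - 11λ + 27 = 0:
  Δ = 11² - 4·27 = 121 - 108 = 13,  λ = (11 ± √13)/2 = (11 ± 3.6056)/2 ≈ 7.3028 or 3.6972.
  Sorted: λ_1 = 7.3028,  λ_2 = 4,  λ_3 = 3.6972  (check: sum = 15 = tr ✓).

Step 4 — unit eigenvector for λ_1 ≈ 7.3028: v spans the null space of (Sigma - λ_1 I), whose rows are
  r_1 = (-0.3028, 1, 0),  r_2 = (1, -3.3028, 0),  r_3 = (0, 0, -3.3028).
  v is orthogonal to every row, so take v ∝ r_1 × r_3 = ((1)·(-3.3028) - (0)·(0), (0)·(0) - (-0.3028)·(-3.3028), (-0.3028)·(0) - (1)·(0)) ≈ (-3.3028, -1, 0).
  Rescale (multiply by -1 so the first nonzero entry is positive): u = (3.3028, 1, 0).
  ||u|| = √((3.3028)² + (1)² + (0)²) = √(11.9083) ≈ 3.4508,  v_1 = u/||u|| ≈ (0.9571, 0.2898, 0) (||v_1|| = 1).

λ_1 = 7.3028,  λ_2 = 4,  λ_3 = 3.6972;  v_1 ≈ (0.9571, 0.2898, 0)


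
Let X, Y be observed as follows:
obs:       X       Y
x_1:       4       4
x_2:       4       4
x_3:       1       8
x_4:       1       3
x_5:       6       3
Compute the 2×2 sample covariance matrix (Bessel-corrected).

Step 1 — column means:
  mean(X) = (4 + 4 + 1 + 1 + 6) / 5 = 16/5 = 3.2
  mean(Y) = (4 + 4 + 8 + 3 + 3) / 5 = 22/5 = 4.4

Step 2 — sample covariance S[i,j] = (1/(n-1)) · Σ_k (x_{k,i} - mean_i) · (x_{k,j} - mean_j), with n-1 = 4.
  S[X,X] = ((0.8)·(0.8) + (0.8)·(0.8) + (-2.2)·(-2.2) + (-2.2)·(-2.2) + (2.8)·(2.8)) / 4 = 18.8/4 = 4.7
  S[X,Y] = ((0.8)·(-0.4) + (0.8)·(-0.4) + (-2.2)·(3.6) + (-2.2)·(-1.4) + (2.8)·(-1.4)) / 4 = -9.4/4 = -2.35
  S[Y,Y] = ((-0.4)·(-0.4) + (-0.4)·(-0.4) + (3.6)·(3.6) + (-1.4)·(-1.4) + (-1.4)·(-1.4)) / 4 = 17.2/4 = 4.3

S is symmetric (S[j,i] = S[i,j]). Assembling:

S = [[4.7, -2.35],
 [-2.35, 4.3]]


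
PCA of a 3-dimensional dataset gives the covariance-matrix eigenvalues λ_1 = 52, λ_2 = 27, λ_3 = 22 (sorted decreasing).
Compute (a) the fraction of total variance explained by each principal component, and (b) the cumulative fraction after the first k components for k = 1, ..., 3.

Step 1 — total variance = trace(Sigma) = Σ λ_i = 52 + 27 + 22 = 101.

Step 2 — fraction explained by component i = λ_i / Σ λ:
  PC1: 52/101 = 0.5149
  PC2: 27/101 = 0.2673
  PC3: 22/101 = 0.2178

Step 3 — cumulative fraction after k components = (λ_1 + ... + λ_k) / Σ λ:
  k = 1: 52/101 = 0.5149
  k = 2: (52 + 27)/101 = 79/101 = 0.7822
  k = 3: (52 + 27 + 22)/101 = 101/101 = 1

Summary (fraction, with percent):

explained: PC1 0.5149 (51.49%), PC2 0.2673 (26.73%), PC3 0.2178 (21.78%);  cumulative: 0.5149, 0.7822, 1


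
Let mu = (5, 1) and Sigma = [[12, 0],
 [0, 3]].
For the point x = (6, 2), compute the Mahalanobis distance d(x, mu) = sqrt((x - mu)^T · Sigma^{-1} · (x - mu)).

Step 1 — centre the observation: (x - mu) = (1, 1).

Step 2 — invert Sigma. det(Sigma) = 12·3 - (0)² = 36.
  Sigma^{-1} = (1/det) · [[d, -b], [-b, a]] = [[0.0833, 0],
 [0, 0.3333]].

Step 3 — form the quadratic (x - mu)^T · Sigma^{-1} · (x - mu):
  Sigma^{-1} · (x - mu) = (0.0833, 0.3333).
  (x - mu)^T · [Sigma^{-1} · (x - mu)] = (1)·(0.0833) + (1)·(0.3333) = 0.4167.

Step 4 — take square root: d = √(0.4167) ≈ 0.6455.

d(x, mu) = √(0.4167) ≈ 0.6455


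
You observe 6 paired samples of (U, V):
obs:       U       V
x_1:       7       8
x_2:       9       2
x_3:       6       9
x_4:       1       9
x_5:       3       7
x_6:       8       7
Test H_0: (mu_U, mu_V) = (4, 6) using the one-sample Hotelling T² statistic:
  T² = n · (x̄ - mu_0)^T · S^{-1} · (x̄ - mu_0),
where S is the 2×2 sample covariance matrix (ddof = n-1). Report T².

Step 1 — sample mean vector:
  mean(U) = (7 + 9 + 6 + 1 + 3 + 8) / 6 = 34/6 = 5.6667
  mean(V) = (8 + 2 + 9 + 9 + 7 + 7) / 6 = 42/6 = 7
  x̄ = (5.6667, 7),  deviation x̄ - mu_0 = (5.6667, 7) - (4, 6) = (1.6667, 1).

Step 2 — sample covariance matrix, S[i,j] = (1/(n-1)) · Σ_k (x_{k,i} - mean_i) · (x_{k,j} - mean_j), divisor n-1 = 5:
  S[U,U] = ((1.3333)·(1.3333) + (3.3333)·(3.3333) + (0.3333)·(0.3333) + (-4.6667)·(-4.6667) + (-2.6667)·(-2.6667) + (2.3333)·(2.3333)) / 5 = 47.3333/5 = 9.4667
  S[U,V] = ((1.3333)·(1) + (3.3333)·(-5) + (0.3333)·(2) + (-4.6667)·(2) + (-2.6667)·(0) + (2.3333)·(0)) / 5 = -24/5 = -4.8
  S[V,V] = ((1)·(1) + (-5)·(-5) + (2)·(2) + (2)·(2) + (0)·(0) + (0)·(0)) / 5 = 34/5 = 6.8
  S = [[9.4667, -4.8],
 [-4.8, 6.8]].

Step 3 — invert S. det(S) = 9.4667·6.8 - (-4.8)² = 41.3333.
  S^{-1} = (1/det) · [[d, -b], [-b, a]] = [[0.1645, 0.1161],
 [0.1161, 0.229]].

Step 4 — quadratic form (x̄ - mu_0)^T · S^{-1} · (x̄ - mu_0):
  S^{-1} · (x̄ - mu_0) = (0.3903, 0.4226),
  (x̄ - mu_0)^T · [...] = (1.6667)·(0.3903) + (1)·(0.4226) = 1.0731.

Step 5 — scale by n: T² = 6 · 1.0731 = 6.4387.

T² ≈ 6.4387


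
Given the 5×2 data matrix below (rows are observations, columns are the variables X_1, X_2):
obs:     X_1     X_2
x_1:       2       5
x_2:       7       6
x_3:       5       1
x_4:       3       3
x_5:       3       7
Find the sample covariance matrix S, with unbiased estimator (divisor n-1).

Step 1 — column means:
  mean(X_1) = (2 + 7 + 5 + 3 + 3) / 5 = 20/5 = 4
  mean(X_2) = (5 + 6 + 1 + 3 + 7) / 5 = 22/5 = 4.4

Step 2 — sample covariance S[i,j] = (1/(n-1)) · Σ_k (x_{k,i} - mean_i) · (x_{k,j} - mean_j), with n-1 = 4.
  S[X_1,X_1] = ((-2)·(-2) + (3)·(3) + (1)·(1) + (-1)·(-1) + (-1)·(-1)) / 4 = 16/4 = 4
  S[X_1,X_2] = ((-2)·(0.6) + (3)·(1.6) + (1)·(-3.4) + (-1)·(-1.4) + (-1)·(2.6)) / 4 = -1/4 = -0.25
  S[X_2,X_2] = ((0.6)·(0.6) + (1.6)·(1.6) + (-3.4)·(-3.4) + (-1.4)·(-1.4) + (2.6)·(2.6)) / 4 = 23.2/4 = 5.8

S is symmetric (S[j,i] = S[i,j]). Assembling:

S = [[4, -0.25],
 [-0.25, 5.8]]


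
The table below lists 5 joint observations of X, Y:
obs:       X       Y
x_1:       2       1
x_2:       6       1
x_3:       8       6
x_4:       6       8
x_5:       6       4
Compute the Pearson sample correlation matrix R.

Step 1 — column means:
  mean(X) = (2 + 6 + 8 + 6 + 6) / 5 = 28/5 = 5.6
  mean(Y) = (1 + 1 + 6 + 8 + 4) / 5 = 20/5 = 4

Step 2 — sample variances and covariances s[i,j] = (1/(n-1)) · Σ_k (x_{k,i} - mean_i) · (x_{k,j} - mean_j), with n-1 = 4:
  s[X,X] = ((-3.6)·(-3.6) + (0.4)·(0.4) + (2.4)·(2.4) + (0.4)·(0.4) + (0.4)·(0.4)) / 4 = 19.2/4 = 4.8
  s[X,Y] = ((-3.6)·(-3) + (0.4)·(-3) + (2.4)·(2) + (0.4)·(4) + (0.4)·(0)) / 4 = 16/4 = 4
  s[Y,Y] = ((-3)·(-3) + (-3)·(-3) + (2)·(2) + (4)·(4) + (0)·(0)) / 4 = 38/4 = 9.5
  Sample standard deviations s_i = √(s[i,i]):
  s(X) = √(4.8) = 2.1909
  s(Y) = √(9.5) = 3.0822

Step 3 — r_{ij} = s_{ij} / (s_i · s_j):
  r[X,X] = 1 (diagonal).
  r[X,Y] = 4 / (2.1909 · 3.0822) = 4 / 6.7528 = 0.5923
  r[Y,Y] = 1 (diagonal).

R is symmetric with unit diagonal. Assembling:

R = [[1, 0.5923],
 [0.5923, 1]]


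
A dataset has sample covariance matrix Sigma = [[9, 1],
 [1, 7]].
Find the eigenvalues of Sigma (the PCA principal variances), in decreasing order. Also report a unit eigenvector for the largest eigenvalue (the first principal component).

Step 1 — characteristic polynomial of 2×2 Sigma:
  det(Sigma - λI) = λ² - trace · λ + det = 0.
  trace = 9 + 7 = 16, det = 9·7 - (1)² = 62.
Step 2 — discriminant:
  Δ = trace² - 4·det = 256 - 248 = 8.
Step 3 — eigenvalues:
  λ = (trace ± √Δ)/2 = (16 ± 2.8284)/2,
  λ_1 = 9.4142,  λ_2 = 6.5858.

Step 4 — unit eigenvector for λ_1: solve (Sigma - λ_1 I)v = 0. First row:
  (9 - 9.4142)·v_x + (1)·v_y = 0, i.e. (-0.4142)·v_x + (1)·v_y = 0,
  so v ∝ (b, λ_1 - a) = (1, 0.4142) = u.
  ||u|| = √((1)² + (0.4142)²) = √(1.1716) ≈ 1.0824,
  v_1 = u/||u|| ≈ (0.9239, 0.3827) (||v_1|| = 1).

λ_1 = 9.4142,  λ_2 = 6.5858;  v_1 ≈ (0.9239, 0.3827)


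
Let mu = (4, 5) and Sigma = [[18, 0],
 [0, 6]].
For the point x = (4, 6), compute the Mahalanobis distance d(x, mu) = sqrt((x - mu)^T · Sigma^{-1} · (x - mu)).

Step 1 — centre the observation: (x - mu) = (0, 1).

Step 2 — invert Sigma. det(Sigma) = 18·6 - (0)² = 108.
  Sigma^{-1} = (1/det) · [[d, -b], [-b, a]] = [[0.0556, 0],
 [0, 0.1667]].

Step 3 — form the quadratic (x - mu)^T · Sigma^{-1} · (x - mu):
  Sigma^{-1} · (x - mu) = (0, 0.1667).
  (x - mu)^T · [Sigma^{-1} · (x - mu)] = (0)·(0) + (1)·(0.1667) = 0.1667.

Step 4 — take square root: d = √(0.1667) ≈ 0.4082.

d(x, mu) = √(0.1667) ≈ 0.4082


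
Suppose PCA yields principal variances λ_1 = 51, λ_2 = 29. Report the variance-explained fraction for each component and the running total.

Step 1 — total variance = trace(Sigma) = Σ λ_i = 51 + 29 = 80.

Step 2 — fraction explained by component i = λ_i / Σ λ:
  PC1: 51/80 = 0.6375
  PC2: 29/80 = 0.3625

Step 3 — cumulative fraction after k components = (λ_1 + ... + λ_k) / Σ λ:
  k = 1: 51/80 = 0.6375
  k = 2: (51 + 29)/80 = 80/80 = 1

Summary (fraction, with percent):

explained: PC1 0.6375 (63.75%), PC2 0.3625 (36.25%);  cumulative: 0.6375, 1


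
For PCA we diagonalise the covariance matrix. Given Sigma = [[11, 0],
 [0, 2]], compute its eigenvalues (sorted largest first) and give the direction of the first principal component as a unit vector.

Step 1 — characteristic polynomial of 2×2 Sigma:
  det(Sigma - λI) = λ² - trace · λ + det = 0.
  trace = 11 + 2 = 13, det = 11·2 - (0)² = 22.
Step 2 — discriminant:
  Δ = trace² - 4·det = 169 - 88 = 81.
Step 3 — eigenvalues:
  λ = (trace ± √Δ)/2 = (13 ± 9)/2,
  λ_1 = 11,  λ_2 = 2.

Step 4 — unit eigenvector for λ_1: Sigma is diagonal, so its eigenvectors are the coordinate axes. λ_1 = 11 is the diagonal entry on the first coordinate axis, hence
  v_1 = (1, 0) (||v_1|| = 1).

λ_1 = 11,  λ_2 = 2;  v_1 ≈ (1, 0)
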